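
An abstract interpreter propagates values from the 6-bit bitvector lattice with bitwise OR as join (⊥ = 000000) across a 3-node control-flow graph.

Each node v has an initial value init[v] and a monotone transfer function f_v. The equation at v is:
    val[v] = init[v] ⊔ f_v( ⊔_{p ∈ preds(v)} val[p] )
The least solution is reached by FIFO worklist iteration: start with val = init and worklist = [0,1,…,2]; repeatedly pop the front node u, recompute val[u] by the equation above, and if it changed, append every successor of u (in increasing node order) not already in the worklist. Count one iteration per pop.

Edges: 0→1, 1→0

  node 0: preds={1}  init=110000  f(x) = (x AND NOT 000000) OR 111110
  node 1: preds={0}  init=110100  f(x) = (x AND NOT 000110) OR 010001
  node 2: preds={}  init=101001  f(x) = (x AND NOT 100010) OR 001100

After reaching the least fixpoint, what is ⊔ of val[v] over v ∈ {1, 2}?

111101

Trace (5 dequeues):
  [1] u=0 | in 110100 | out 111110 | prev 110000 | push {}
  [2] u=1 | in 111110 | out 111101 | prev 110100 | push {0}
  [3] u=2 | in 000000 | out 101101 | prev 101001 | push {}
  [4] u=0 | in 111101 | out 111111 | prev 111110 | push {1}
  [5] u=1 | in 111111 | out 111101 | ==

Converged values:
  [0] 111111
  [1] 111101
  [2] 101101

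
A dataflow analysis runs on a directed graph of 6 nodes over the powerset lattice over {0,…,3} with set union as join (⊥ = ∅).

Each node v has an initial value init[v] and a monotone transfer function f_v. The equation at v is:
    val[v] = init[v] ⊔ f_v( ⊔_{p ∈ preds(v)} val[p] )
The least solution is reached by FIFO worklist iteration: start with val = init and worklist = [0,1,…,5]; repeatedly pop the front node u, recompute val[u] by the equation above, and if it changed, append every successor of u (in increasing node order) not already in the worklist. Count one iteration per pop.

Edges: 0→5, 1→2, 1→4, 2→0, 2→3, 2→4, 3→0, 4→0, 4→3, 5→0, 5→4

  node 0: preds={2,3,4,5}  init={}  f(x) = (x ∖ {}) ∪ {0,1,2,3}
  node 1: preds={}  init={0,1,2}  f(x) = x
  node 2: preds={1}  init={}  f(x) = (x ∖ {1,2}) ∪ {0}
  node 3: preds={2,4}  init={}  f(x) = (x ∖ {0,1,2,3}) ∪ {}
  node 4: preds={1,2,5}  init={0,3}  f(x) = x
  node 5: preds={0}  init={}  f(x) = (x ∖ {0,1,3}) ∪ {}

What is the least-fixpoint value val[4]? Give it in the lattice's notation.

{0,1,2,3}

Trace (9 dequeues):
  [1] u=0 | in {0,3} | out {0,1,2,3} | prev {} | push {}
  [2] u=1 | in {} | out {0,1,2} | ==
  [3] u=2 | in {0,1,2} | out {0} | prev {} | push {0}
  [4] u=3 | in {0,3} | out {} | ==
  [5] u=4 | in {0,1,2} | out {0,1,2,3} | prev {0,3} | push {3}
  [6] u=5 | in {0,1,2,3} | out {2} | prev {} | push {4}
  [7] u=0 | in {0,1,2,3} | out {0,1,2,3} | ==
  [8] u=3 | in {0,1,2,3} | out {} | ==
  [9] u=4 | in {0,1,2} | out {0,1,2,3} | ==

Converged values:
  [0] {0,1,2,3}
  [1] {0,1,2}
  [2] {0}
  [3] {}
  [4] {0,1,2,3}
  [5] {2}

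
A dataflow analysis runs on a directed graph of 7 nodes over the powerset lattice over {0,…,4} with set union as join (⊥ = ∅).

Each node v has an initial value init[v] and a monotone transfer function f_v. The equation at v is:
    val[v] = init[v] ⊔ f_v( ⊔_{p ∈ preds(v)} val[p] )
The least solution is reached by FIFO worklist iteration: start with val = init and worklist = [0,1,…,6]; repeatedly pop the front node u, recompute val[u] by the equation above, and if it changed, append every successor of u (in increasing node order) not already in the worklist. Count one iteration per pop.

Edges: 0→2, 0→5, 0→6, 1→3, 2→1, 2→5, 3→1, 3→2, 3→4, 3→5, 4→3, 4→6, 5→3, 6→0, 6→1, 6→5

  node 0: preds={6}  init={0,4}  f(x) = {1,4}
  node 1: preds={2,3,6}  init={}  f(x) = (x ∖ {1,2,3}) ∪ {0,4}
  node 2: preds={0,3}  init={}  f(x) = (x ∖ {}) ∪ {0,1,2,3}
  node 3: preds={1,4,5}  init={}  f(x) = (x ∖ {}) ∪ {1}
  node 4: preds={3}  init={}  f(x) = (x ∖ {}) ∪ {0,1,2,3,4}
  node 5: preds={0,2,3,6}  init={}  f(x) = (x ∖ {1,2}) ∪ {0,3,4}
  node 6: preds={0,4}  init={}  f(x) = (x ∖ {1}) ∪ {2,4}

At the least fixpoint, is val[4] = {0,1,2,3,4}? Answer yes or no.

yes

Worklist (15 pops):
  #1 pop 0: in={} → {0,1,4} (was {0,4}); enqueue []
  #2 pop 1: in={} → {0,4} (was {}); enqueue []
  #3 pop 2: in={0,1,4} → {0,1,2,3,4} (was {}); enqueue [1]
  #4 pop 3: in={0,4} → {0,1,4} (was {}); enqueue [2]
  #5 pop 4: in={0,1,4} → {0,1,2,3,4} (was {}); enqueue [3]
  #6 pop 5: in={0,1,2,3,4} → {0,3,4} (was {}); enqueue []
  #7 pop 6: in={0,1,2,3,4} → {0,2,3,4} (was {}); enqueue [0,5]
  #8 pop 1: in={0,1,2,3,4} → {0,4} (no change)
  #9 pop 2: in={0,1,4} → {0,1,2,3,4} (no change)
  #10 pop 3: in={0,1,2,3,4} → {0,1,2,3,4} (was {0,1,4}); enqueue [1,2,4]
  #11 pop 0: in={0,2,3,4} → {0,1,4} (no change)
  #12 pop 5: in={0,1,2,3,4} → {0,3,4} (no change)
  #13 pop 1: in={0,1,2,3,4} → {0,4} (no change)
  #14 pop 2: in={0,1,2,3,4} → {0,1,2,3,4} (no change)
  #15 pop 4: in={0,1,2,3,4} → {0,1,2,3,4} (no change)

Fixpoint:
  val[0] = {0,1,4}
  val[1] = {0,4}
  val[2] = {0,1,2,3,4}
  val[3] = {0,1,2,3,4}
  val[4] = {0,1,2,3,4}
  val[5] = {0,3,4}
  val[6] = {0,2,3,4}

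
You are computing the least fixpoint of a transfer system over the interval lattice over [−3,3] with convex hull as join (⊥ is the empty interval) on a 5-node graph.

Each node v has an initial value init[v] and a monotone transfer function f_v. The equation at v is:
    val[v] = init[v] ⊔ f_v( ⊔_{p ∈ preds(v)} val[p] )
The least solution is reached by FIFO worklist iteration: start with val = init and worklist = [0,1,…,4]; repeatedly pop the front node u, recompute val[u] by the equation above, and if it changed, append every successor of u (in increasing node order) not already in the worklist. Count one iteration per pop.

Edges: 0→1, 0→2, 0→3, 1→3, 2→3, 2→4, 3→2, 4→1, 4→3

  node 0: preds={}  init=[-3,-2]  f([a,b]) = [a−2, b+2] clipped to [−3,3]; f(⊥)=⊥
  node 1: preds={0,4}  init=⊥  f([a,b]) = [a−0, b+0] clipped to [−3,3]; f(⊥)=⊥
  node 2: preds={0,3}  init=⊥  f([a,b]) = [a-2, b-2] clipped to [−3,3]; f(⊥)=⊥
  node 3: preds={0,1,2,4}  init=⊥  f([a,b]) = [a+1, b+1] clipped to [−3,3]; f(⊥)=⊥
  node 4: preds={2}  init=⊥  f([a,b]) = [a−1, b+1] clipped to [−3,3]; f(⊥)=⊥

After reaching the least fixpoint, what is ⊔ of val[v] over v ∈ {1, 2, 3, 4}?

Iteration log — 8 steps:
  step 1. node 0  ⊔preds=⊥  new=[-3,-2]  stable
  step 2. node 1  ⊔preds=[-3,-2]  new=[-3,-2]  old=⊥  +wl: 
  step 3. node 2  ⊔preds=[-3,-2]  new=[-3,-3]  old=⊥  +wl: 
  step 4. node 3  ⊔preds=[-3,-2]  new=[-2,-1]  old=⊥  +wl: 2
  step 5. node 4  ⊔preds=[-3,-3]  new=[-3,-2]  old=⊥  +wl: 1,3
  step 6. node 2  ⊔preds=[-3,-1]  new=[-3,-3]  stable
  step 7. node 1  ⊔preds=[-3,-2]  new=[-3,-2]  stable
  step 8. node 3  ⊔preds=[-3,-2]  new=[-2,-1]  stable

Least fixpoint reached:
  node 0: [-3,-2]
  node 1: [-3,-2]
  node 2: [-3,-3]
  node 3: [-2,-1]
  node 4: [-3,-2]

[-3,-1]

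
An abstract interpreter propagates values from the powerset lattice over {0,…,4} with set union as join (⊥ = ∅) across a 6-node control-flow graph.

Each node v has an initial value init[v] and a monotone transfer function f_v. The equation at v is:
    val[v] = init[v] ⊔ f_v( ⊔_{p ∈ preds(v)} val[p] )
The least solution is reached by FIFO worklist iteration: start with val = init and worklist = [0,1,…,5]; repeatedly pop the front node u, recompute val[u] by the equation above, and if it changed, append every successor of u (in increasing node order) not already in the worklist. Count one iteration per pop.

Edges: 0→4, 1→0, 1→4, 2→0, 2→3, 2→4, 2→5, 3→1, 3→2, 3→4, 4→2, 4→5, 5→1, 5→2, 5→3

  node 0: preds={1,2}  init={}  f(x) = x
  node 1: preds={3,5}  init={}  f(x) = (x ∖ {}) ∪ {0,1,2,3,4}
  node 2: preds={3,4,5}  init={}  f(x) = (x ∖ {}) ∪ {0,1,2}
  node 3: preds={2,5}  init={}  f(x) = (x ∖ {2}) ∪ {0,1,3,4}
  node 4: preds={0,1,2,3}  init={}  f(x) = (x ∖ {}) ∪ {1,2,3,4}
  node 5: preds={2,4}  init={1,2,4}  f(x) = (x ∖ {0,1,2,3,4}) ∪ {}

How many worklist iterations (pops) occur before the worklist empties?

13

Iteration log — 13 steps:
  step 1. node 0  ⊔preds={}  new={}  stable
  step 2. node 1  ⊔preds={1,2,4}  new={0,1,2,3,4}  old={}  +wl: 0
  step 3. node 2  ⊔preds={1,2,4}  new={0,1,2,4}  old={}  +wl: 
  step 4. node 3  ⊔preds={0,1,2,4}  new={0,1,3,4}  old={}  +wl: 1,2
  step 5. node 4  ⊔preds={0,1,2,3,4}  new={0,1,2,3,4}  old={}  +wl: 
  step 6. node 5  ⊔preds={0,1,2,3,4}  new={1,2,4}  stable
  step 7. node 0  ⊔preds={0,1,2,3,4}  new={0,1,2,3,4}  old={}  +wl: 4
  step 8. node 1  ⊔preds={0,1,2,3,4}  new={0,1,2,3,4}  stable
  step 9. node 2  ⊔preds={0,1,2,3,4}  new={0,1,2,3,4}  old={0,1,2,4}  +wl: 0,3,5
  step 10. node 4  ⊔preds={0,1,2,3,4}  new={0,1,2,3,4}  stable
  step 11. node 0  ⊔preds={0,1,2,3,4}  new={0,1,2,3,4}  stable
  step 12. node 3  ⊔preds={0,1,2,3,4}  new={0,1,3,4}  stable
  step 13. node 5  ⊔preds={0,1,2,3,4}  new={1,2,4}  stable

Least fixpoint reached:
  node 0: {0,1,2,3,4}
  node 1: {0,1,2,3,4}
  node 2: {0,1,2,3,4}
  node 3: {0,1,3,4}
  node 4: {0,1,2,3,4}
  node 5: {1,2,4}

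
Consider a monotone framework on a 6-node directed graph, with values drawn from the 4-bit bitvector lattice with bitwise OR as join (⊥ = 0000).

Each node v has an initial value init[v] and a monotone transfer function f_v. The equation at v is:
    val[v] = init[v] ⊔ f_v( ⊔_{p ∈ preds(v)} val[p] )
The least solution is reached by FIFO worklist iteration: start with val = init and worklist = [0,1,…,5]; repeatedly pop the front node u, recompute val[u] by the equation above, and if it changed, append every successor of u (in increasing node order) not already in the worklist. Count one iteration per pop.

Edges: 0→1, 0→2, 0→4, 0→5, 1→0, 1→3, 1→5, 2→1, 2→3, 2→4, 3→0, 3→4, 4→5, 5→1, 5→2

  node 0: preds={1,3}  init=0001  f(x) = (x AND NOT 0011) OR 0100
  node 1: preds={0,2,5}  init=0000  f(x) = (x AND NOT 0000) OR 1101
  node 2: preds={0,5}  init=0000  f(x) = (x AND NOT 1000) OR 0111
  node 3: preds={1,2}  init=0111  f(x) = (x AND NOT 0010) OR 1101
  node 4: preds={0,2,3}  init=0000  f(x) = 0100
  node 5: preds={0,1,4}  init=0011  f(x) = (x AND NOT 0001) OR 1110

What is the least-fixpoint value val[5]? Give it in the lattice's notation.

1111

Trace (11 dequeues):
  [1] u=0 | in 0111 | out 0101 | prev 0001 | push {}
  [2] u=1 | in 0111 | out 1111 | prev 0000 | push {0}
  [3] u=2 | in 0111 | out 0111 | prev 0000 | push {1}
  [4] u=3 | in 1111 | out 1111 | prev 0111 | push {}
  [5] u=4 | in 1111 | out 0100 | prev 0000 | push {}
  [6] u=5 | in 1111 | out 1111 | prev 0011 | push {2}
  [7] u=0 | in 1111 | out 1101 | prev 0101 | push {4,5}
  [8] u=1 | in 1111 | out 1111 | ==
  [9] u=2 | in 1111 | out 0111 | ==
  [10] u=4 | in 1111 | out 0100 | ==
  [11] u=5 | in 1111 | out 1111 | ==

Converged values:
  [0] 1101
  [1] 1111
  [2] 0111
  [3] 1111
  [4] 0100
  [5] 1111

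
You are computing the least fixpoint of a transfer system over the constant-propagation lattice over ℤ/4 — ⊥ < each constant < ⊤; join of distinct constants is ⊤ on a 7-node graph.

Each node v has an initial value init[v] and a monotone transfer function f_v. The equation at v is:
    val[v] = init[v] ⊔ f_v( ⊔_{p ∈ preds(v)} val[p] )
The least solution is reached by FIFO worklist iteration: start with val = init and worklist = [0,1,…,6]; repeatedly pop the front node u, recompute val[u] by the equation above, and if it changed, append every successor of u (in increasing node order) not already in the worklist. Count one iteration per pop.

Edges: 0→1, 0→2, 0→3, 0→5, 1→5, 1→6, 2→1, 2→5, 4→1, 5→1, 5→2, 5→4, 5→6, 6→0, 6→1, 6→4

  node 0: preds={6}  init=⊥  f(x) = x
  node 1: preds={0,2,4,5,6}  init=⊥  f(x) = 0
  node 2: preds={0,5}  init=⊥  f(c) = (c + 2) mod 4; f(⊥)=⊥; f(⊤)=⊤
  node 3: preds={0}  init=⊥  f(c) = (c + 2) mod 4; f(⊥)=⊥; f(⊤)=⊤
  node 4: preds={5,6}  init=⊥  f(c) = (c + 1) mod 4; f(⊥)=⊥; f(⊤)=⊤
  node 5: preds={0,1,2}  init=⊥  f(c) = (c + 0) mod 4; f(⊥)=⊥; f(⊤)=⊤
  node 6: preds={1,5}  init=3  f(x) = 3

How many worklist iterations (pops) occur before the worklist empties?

12

Iteration log — 12 steps:
  step 1. node 0  ⊔preds=3  new=3  old=⊥  +wl: 
  step 2. node 1  ⊔preds=3  new=0  old=⊥  +wl: 
  step 3. node 2  ⊔preds=3  new=1  old=⊥  +wl: 1
  step 4. node 3  ⊔preds=3  new=1  old=⊥  +wl: 
  step 5. node 4  ⊔preds=3  new=0  old=⊥  +wl: 
  step 6. node 5  ⊔preds=⊤  new=⊤  old=⊥  +wl: 2,4
  step 7. node 6  ⊔preds=⊤  new=3  stable
  step 8. node 1  ⊔preds=⊤  new=0  stable
  step 9. node 2  ⊔preds=⊤  new=⊤  old=1  +wl: 1,5
  step 10. node 4  ⊔preds=⊤  new=⊤  old=0  +wl: 
  step 11. node 1  ⊔preds=⊤  new=0  stable
  step 12. node 5  ⊔preds=⊤  new=⊤  stable

Least fixpoint reached:
  node 0: 3
  node 1: 0
  node 2: ⊤
  node 3: 1
  node 4: ⊤
  node 5: ⊤
  node 6: 3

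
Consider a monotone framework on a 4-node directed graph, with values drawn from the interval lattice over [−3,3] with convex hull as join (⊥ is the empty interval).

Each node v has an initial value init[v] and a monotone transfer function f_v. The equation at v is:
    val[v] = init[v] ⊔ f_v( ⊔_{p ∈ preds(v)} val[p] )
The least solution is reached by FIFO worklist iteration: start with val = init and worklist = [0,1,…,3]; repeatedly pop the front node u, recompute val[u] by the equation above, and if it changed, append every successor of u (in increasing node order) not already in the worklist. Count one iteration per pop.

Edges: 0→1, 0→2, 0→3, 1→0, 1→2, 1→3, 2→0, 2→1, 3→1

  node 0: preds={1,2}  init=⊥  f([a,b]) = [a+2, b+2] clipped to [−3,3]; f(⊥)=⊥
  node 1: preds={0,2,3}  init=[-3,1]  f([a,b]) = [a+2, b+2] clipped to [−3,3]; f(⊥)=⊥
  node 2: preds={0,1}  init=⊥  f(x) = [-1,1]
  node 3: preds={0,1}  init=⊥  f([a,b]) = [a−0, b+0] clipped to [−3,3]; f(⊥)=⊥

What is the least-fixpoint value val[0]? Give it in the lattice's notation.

Iteration log — 6 steps:
  step 1. node 0  ⊔preds=[-3,1]  new=[-1,3]  old=⊥  +wl: 
  step 2. node 1  ⊔preds=[-1,3]  new=[-3,3]  old=[-3,1]  +wl: 0
  step 3. node 2  ⊔preds=[-3,3]  new=[-1,1]  old=⊥  +wl: 1
  step 4. node 3  ⊔preds=[-3,3]  new=[-3,3]  old=⊥  +wl: 
  step 5. node 0  ⊔preds=[-3,3]  new=[-1,3]  stable
  step 6. node 1  ⊔preds=[-3,3]  new=[-3,3]  stable

Least fixpoint reached:
  node 0: [-1,3]
  node 1: [-3,3]
  node 2: [-1,1]
  node 3: [-3,3]

[-1,3]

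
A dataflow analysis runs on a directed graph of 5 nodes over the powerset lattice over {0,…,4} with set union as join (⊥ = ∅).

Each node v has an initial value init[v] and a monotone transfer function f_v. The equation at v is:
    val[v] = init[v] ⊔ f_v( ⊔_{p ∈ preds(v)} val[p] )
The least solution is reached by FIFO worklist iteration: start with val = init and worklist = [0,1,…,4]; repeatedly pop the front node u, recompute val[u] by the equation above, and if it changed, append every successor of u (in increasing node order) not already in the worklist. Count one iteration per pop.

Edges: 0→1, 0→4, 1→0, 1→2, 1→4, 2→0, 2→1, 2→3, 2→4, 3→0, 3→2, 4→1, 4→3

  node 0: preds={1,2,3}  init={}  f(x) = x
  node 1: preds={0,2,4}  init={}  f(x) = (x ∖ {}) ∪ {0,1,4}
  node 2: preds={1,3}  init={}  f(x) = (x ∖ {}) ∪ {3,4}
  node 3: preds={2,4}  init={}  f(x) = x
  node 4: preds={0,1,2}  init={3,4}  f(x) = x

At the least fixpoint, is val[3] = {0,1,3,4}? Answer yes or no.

Trace (10 dequeues):
  [1] u=0 | in {} | out {} | ==
  [2] u=1 | in {3,4} | out {0,1,3,4} | prev {} | push {0}
  [3] u=2 | in {0,1,3,4} | out {0,1,3,4} | prev {} | push {1}
  [4] u=3 | in {0,1,3,4} | out {0,1,3,4} | prev {} | push {2}
  [5] u=4 | in {0,1,3,4} | out {0,1,3,4} | prev {3,4} | push {3}
  [6] u=0 | in {0,1,3,4} | out {0,1,3,4} | prev {} | push {4}
  [7] u=1 | in {0,1,3,4} | out {0,1,3,4} | ==
  [8] u=2 | in {0,1,3,4} | out {0,1,3,4} | ==
  [9] u=3 | in {0,1,3,4} | out {0,1,3,4} | ==
  [10] u=4 | in {0,1,3,4} | out {0,1,3,4} | ==

Converged values:
  [0] {0,1,3,4}
  [1] {0,1,3,4}
  [2] {0,1,3,4}
  [3] {0,1,3,4}
  [4] {0,1,3,4}

yes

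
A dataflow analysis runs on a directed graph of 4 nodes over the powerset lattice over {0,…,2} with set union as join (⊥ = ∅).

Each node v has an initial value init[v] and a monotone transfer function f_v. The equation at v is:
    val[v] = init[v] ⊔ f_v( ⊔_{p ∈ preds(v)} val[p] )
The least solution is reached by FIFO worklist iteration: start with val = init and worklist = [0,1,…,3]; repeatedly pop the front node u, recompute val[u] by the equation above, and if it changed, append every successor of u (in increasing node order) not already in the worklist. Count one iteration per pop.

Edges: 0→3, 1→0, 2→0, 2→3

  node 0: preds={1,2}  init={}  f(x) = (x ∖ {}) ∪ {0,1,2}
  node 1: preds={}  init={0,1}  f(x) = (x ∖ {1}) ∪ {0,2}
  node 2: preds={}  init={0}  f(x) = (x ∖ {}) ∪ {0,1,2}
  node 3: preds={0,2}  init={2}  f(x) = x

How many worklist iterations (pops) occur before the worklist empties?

Iteration log — 5 steps:
  step 1. node 0  ⊔preds={0,1}  new={0,1,2}  old={}  +wl: 
  step 2. node 1  ⊔preds={}  new={0,1,2}  old={0,1}  +wl: 0
  step 3. node 2  ⊔preds={}  new={0,1,2}  old={0}  +wl: 
  step 4. node 3  ⊔preds={0,1,2}  new={0,1,2}  old={2}  +wl: 
  step 5. node 0  ⊔preds={0,1,2}  new={0,1,2}  stable

Least fixpoint reached:
  node 0: {0,1,2}
  node 1: {0,1,2}
  node 2: {0,1,2}
  node 3: {0,1,2}

5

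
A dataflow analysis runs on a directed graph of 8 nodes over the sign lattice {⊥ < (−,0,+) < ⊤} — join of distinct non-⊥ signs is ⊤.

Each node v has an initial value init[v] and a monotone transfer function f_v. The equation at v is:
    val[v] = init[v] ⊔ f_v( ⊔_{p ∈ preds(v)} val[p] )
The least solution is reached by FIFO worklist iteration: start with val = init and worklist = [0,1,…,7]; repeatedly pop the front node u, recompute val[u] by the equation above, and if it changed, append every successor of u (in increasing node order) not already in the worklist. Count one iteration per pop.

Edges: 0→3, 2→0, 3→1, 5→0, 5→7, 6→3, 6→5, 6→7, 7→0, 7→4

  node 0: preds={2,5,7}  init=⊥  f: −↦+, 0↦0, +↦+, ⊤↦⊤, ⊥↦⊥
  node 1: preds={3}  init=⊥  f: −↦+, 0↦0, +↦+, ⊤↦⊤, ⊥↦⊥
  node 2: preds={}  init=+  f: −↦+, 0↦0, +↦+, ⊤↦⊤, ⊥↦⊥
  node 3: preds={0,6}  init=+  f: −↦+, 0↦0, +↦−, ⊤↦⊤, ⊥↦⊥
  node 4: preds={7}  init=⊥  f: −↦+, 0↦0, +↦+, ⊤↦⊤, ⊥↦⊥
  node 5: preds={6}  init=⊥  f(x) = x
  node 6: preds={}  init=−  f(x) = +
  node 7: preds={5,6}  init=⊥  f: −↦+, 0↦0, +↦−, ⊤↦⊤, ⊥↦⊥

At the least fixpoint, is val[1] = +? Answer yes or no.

Iteration log — 15 steps:
  step 1. node 0  ⊔preds=+  new=+  old=⊥  +wl: 
  step 2. node 1  ⊔preds=+  new=+  old=⊥  +wl: 
  step 3. node 2  ⊔preds=⊥  new=+  stable
  step 4. node 3  ⊔preds=⊤  new=⊤  old=+  +wl: 1
  step 5. node 4  ⊔preds=⊥  new=⊥  stable
  step 6. node 5  ⊔preds=−  new=−  old=⊥  +wl: 0
  step 7. node 6  ⊔preds=⊥  new=⊤  old=−  +wl: 3,5
  step 8. node 7  ⊔preds=⊤  new=⊤  old=⊥  +wl: 4
  step 9. node 1  ⊔preds=⊤  new=⊤  old=+  +wl: 
  step 10. node 0  ⊔preds=⊤  new=⊤  old=+  +wl: 
  step 11. node 3  ⊔preds=⊤  new=⊤  stable
  step 12. node 5  ⊔preds=⊤  new=⊤  old=−  +wl: 0,7
  step 13. node 4  ⊔preds=⊤  new=⊤  old=⊥  +wl: 
  step 14. node 0  ⊔preds=⊤  new=⊤  stable
  step 15. node 7  ⊔preds=⊤  new=⊤  stable

Least fixpoint reached:
  node 0: ⊤
  node 1: ⊤
  node 2: +
  node 3: ⊤
  node 4: ⊤
  node 5: ⊤
  node 6: ⊤
  node 7: ⊤

no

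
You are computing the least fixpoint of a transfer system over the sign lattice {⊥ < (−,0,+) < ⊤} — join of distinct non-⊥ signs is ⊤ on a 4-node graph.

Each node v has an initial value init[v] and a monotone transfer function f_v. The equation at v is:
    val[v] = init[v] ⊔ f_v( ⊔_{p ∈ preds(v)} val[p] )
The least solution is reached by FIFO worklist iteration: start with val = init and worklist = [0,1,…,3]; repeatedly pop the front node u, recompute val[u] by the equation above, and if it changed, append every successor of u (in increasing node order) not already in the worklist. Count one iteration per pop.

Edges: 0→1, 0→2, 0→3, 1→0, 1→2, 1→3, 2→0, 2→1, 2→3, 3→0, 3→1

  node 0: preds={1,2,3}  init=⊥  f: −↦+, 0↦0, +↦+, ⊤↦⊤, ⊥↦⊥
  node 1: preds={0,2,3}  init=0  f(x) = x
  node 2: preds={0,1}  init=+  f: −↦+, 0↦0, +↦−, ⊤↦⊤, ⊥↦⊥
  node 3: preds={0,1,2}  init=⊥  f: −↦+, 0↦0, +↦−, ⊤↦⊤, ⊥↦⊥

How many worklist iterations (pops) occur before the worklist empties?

6

Trace (6 dequeues):
  [1] u=0 | in ⊤ | out ⊤ | prev ⊥ | push {}
  [2] u=1 | in ⊤ | out ⊤ | prev 0 | push {0}
  [3] u=2 | in ⊤ | out ⊤ | prev + | push {1}
  [4] u=3 | in ⊤ | out ⊤ | prev ⊥ | push {}
  [5] u=0 | in ⊤ | out ⊤ | ==
  [6] u=1 | in ⊤ | out ⊤ | ==

Converged values:
  [0] ⊤
  [1] ⊤
  [2] ⊤
  [3] ⊤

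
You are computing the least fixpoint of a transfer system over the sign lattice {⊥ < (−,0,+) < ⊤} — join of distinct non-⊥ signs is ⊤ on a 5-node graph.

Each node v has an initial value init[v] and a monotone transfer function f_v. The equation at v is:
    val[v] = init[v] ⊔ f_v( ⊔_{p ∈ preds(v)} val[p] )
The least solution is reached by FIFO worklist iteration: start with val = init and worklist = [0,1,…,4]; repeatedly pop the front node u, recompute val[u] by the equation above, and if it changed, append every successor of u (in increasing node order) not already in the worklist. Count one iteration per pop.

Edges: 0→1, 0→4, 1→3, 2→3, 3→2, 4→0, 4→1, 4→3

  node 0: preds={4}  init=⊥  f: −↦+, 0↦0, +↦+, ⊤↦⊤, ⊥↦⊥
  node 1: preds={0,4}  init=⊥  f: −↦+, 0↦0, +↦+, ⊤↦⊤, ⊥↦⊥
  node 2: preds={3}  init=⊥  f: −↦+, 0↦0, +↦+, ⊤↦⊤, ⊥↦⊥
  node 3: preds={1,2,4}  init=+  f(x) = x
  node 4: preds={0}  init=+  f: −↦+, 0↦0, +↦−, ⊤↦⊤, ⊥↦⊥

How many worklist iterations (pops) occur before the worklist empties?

11

Trace (11 dequeues):
  [1] u=0 | in + | out + | prev ⊥ | push {}
  [2] u=1 | in + | out + | prev ⊥ | push {}
  [3] u=2 | in + | out + | prev ⊥ | push {}
  [4] u=3 | in + | out + | ==
  [5] u=4 | in + | out ⊤ | prev + | push {0,1,3}
  [6] u=0 | in ⊤ | out ⊤ | prev + | push {4}
  [7] u=1 | in ⊤ | out ⊤ | prev + | push {}
  [8] u=3 | in ⊤ | out ⊤ | prev + | push {2}
  [9] u=4 | in ⊤ | out ⊤ | ==
  [10] u=2 | in ⊤ | out ⊤ | prev + | push {3}
  [11] u=3 | in ⊤ | out ⊤ | ==

Converged values:
  [0] ⊤
  [1] ⊤
  [2] ⊤
  [3] ⊤
  [4] ⊤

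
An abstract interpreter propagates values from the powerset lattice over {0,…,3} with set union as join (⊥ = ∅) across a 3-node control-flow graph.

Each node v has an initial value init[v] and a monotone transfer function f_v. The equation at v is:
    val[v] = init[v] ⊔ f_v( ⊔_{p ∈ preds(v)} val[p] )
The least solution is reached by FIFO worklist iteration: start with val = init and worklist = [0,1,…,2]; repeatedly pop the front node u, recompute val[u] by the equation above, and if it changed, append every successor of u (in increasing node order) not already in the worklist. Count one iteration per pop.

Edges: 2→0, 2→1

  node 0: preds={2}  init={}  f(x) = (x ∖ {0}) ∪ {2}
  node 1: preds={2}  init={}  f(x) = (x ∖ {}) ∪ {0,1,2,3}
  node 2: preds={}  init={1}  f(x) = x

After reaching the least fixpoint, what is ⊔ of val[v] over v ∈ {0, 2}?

Trace (3 dequeues):
  [1] u=0 | in {1} | out {1,2} | prev {} | push {}
  [2] u=1 | in {1} | out {0,1,2,3} | prev {} | push {}
  [3] u=2 | in {} | out {1} | ==

Converged values:
  [0] {1,2}
  [1] {0,1,2,3}
  [2] {1}

{1,2}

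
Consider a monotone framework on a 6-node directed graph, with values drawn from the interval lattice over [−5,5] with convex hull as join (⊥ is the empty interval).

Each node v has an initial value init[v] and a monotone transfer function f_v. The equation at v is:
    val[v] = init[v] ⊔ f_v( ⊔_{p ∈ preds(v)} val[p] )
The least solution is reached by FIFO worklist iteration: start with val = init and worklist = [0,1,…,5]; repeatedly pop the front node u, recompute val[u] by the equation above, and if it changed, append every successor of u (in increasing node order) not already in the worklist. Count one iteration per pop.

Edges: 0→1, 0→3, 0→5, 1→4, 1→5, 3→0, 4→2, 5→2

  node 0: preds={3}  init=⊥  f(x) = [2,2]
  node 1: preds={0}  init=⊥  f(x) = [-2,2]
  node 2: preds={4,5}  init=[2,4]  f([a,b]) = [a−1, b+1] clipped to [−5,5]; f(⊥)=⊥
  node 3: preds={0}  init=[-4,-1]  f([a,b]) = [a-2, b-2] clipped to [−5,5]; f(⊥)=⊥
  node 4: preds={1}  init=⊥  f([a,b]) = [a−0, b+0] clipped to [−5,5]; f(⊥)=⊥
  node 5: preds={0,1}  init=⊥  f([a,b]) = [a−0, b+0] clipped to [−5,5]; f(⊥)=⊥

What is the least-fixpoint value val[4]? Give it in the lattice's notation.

[-2,2]

Worklist (8 pops):
  #1 pop 0: in=[-4,-1] → [2,2] (was ⊥); enqueue []
  #2 pop 1: in=[2,2] → [-2,2] (was ⊥); enqueue []
  #3 pop 2: in=⊥ → [2,4] (no change)
  #4 pop 3: in=[2,2] → [-4,0] (was [-4,-1]); enqueue [0]
  #5 pop 4: in=[-2,2] → [-2,2] (was ⊥); enqueue [2]
  #6 pop 5: in=[-2,2] → [-2,2] (was ⊥); enqueue []
  #7 pop 0: in=[-4,0] → [2,2] (no change)
  #8 pop 2: in=[-2,2] → [-3,4] (was [2,4]); enqueue []

Fixpoint:
  val[0] = [2,2]
  val[1] = [-2,2]
  val[2] = [-3,4]
  val[3] = [-4,0]
  val[4] = [-2,2]
  val[5] = [-2,2]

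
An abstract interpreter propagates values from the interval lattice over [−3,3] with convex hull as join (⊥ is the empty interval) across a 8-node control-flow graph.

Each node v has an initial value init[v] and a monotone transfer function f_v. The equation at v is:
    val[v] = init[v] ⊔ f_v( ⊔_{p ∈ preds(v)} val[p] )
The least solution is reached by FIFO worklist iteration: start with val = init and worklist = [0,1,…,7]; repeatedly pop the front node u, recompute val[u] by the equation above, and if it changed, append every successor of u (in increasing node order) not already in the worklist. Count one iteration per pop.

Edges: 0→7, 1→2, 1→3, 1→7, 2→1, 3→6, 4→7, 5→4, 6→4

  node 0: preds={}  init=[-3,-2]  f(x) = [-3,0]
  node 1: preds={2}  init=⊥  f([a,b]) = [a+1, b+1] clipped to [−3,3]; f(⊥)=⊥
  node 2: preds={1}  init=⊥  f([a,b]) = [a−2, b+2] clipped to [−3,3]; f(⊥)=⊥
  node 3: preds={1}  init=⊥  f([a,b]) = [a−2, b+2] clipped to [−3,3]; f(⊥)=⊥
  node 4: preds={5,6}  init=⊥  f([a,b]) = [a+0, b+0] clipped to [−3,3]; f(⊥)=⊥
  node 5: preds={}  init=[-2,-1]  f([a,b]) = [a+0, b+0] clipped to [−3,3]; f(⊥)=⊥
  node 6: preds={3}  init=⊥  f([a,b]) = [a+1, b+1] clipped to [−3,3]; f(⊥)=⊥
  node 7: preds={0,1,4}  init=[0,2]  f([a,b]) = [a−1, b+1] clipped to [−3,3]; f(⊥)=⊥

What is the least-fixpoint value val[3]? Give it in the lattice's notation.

⊥

Worklist (8 pops):
  #1 pop 0: in=⊥ → [-3,0] (was [-3,-2]); enqueue []
  #2 pop 1: in=⊥ → ⊥ (no change)
  #3 pop 2: in=⊥ → ⊥ (no change)
  #4 pop 3: in=⊥ → ⊥ (no change)
  #5 pop 4: in=[-2,-1] → [-2,-1] (was ⊥); enqueue []
  #6 pop 5: in=⊥ → [-2,-1] (no change)
  #7 pop 6: in=⊥ → ⊥ (no change)
  #8 pop 7: in=[-3,0] → [-3,2] (was [0,2]); enqueue []

Fixpoint:
  val[0] = [-3,0]
  val[1] = ⊥
  val[2] = ⊥
  val[3] = ⊥
  val[4] = [-2,-1]
  val[5] = [-2,-1]
  val[6] = ⊥
  val[7] = [-3,2]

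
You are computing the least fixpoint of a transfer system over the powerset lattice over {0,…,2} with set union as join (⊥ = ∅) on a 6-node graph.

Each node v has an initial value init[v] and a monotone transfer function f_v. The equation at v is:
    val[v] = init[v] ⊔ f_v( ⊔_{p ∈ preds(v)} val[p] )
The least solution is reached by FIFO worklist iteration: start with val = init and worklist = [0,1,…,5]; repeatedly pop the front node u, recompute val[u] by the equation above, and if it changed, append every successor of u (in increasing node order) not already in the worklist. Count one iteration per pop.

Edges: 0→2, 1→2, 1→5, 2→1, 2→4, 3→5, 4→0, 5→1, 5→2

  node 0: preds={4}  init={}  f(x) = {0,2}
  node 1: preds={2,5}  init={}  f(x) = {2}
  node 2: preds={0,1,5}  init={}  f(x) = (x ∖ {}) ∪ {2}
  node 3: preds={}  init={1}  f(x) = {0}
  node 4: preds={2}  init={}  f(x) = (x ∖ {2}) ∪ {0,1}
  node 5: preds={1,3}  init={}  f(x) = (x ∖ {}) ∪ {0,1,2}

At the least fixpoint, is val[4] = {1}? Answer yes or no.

no

Trace (11 dequeues):
  [1] u=0 | in {} | out {0,2} | prev {} | push {}
  [2] u=1 | in {} | out {2} | prev {} | push {}
  [3] u=2 | in {0,2} | out {0,2} | prev {} | push {1}
  [4] u=3 | in {} | out {0,1} | prev {1} | push {}
  [5] u=4 | in {0,2} | out {0,1} | prev {} | push {0}
  [6] u=5 | in {0,1,2} | out {0,1,2} | prev {} | push {2}
  [7] u=1 | in {0,1,2} | out {2} | ==
  [8] u=0 | in {0,1} | out {0,2} | ==
  [9] u=2 | in {0,1,2} | out {0,1,2} | prev {0,2} | push {1,4}
  [10] u=1 | in {0,1,2} | out {2} | ==
  [11] u=4 | in {0,1,2} | out {0,1} | ==

Converged values:
  [0] {0,2}
  [1] {2}
  [2] {0,1,2}
  [3] {0,1}
  [4] {0,1}
  [5] {0,1,2}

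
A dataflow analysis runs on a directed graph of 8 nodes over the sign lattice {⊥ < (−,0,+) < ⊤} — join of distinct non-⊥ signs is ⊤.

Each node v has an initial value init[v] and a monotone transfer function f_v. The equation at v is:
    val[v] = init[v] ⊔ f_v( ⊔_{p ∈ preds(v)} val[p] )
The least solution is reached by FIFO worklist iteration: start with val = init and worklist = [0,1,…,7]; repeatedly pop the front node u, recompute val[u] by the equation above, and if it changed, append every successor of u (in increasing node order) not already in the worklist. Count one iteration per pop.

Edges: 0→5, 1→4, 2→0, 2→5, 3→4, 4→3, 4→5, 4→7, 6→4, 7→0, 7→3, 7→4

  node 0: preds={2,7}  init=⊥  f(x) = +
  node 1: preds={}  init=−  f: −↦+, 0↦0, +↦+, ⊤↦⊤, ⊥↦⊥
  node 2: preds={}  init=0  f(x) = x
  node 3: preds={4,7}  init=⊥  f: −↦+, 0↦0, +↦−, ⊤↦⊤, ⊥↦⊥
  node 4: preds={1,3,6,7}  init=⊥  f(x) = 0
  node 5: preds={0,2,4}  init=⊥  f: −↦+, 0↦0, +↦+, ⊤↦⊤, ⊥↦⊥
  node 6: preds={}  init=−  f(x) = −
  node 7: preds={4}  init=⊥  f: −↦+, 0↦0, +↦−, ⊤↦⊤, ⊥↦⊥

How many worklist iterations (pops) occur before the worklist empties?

11

Trace (11 dequeues):
  [1] u=0 | in 0 | out + | prev ⊥ | push {}
  [2] u=1 | in ⊥ | out − | ==
  [3] u=2 | in ⊥ | out 0 | ==
  [4] u=3 | in ⊥ | out ⊥ | ==
  [5] u=4 | in − | out 0 | prev ⊥ | push {3}
  [6] u=5 | in ⊤ | out ⊤ | prev ⊥ | push {}
  [7] u=6 | in ⊥ | out − | ==
  [8] u=7 | in 0 | out 0 | prev ⊥ | push {0,4}
  [9] u=3 | in 0 | out 0 | prev ⊥ | push {}
  [10] u=0 | in 0 | out + | ==
  [11] u=4 | in ⊤ | out 0 | ==

Converged values:
  [0] +
  [1] −
  [2] 0
  [3] 0
  [4] 0
  [5] ⊤
  [6] −
  [7] 0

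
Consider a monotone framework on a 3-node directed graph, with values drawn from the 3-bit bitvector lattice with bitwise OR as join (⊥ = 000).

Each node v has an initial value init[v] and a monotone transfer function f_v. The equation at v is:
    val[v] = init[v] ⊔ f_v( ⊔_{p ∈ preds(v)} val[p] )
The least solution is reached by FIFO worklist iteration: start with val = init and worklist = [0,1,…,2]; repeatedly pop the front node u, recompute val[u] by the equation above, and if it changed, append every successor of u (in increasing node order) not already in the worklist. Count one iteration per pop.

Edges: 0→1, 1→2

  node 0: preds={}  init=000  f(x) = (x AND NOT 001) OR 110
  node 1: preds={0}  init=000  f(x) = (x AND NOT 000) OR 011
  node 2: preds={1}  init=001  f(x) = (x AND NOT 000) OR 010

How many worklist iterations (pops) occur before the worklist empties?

3

Iteration log — 3 steps:
  step 1. node 0  ⊔preds=000  new=110  old=000  +wl: 
  step 2. node 1  ⊔preds=110  new=111  old=000  +wl: 
  step 3. node 2  ⊔preds=111  new=111  old=001  +wl: 

Least fixpoint reached:
  node 0: 110
  node 1: 111
  node 2: 111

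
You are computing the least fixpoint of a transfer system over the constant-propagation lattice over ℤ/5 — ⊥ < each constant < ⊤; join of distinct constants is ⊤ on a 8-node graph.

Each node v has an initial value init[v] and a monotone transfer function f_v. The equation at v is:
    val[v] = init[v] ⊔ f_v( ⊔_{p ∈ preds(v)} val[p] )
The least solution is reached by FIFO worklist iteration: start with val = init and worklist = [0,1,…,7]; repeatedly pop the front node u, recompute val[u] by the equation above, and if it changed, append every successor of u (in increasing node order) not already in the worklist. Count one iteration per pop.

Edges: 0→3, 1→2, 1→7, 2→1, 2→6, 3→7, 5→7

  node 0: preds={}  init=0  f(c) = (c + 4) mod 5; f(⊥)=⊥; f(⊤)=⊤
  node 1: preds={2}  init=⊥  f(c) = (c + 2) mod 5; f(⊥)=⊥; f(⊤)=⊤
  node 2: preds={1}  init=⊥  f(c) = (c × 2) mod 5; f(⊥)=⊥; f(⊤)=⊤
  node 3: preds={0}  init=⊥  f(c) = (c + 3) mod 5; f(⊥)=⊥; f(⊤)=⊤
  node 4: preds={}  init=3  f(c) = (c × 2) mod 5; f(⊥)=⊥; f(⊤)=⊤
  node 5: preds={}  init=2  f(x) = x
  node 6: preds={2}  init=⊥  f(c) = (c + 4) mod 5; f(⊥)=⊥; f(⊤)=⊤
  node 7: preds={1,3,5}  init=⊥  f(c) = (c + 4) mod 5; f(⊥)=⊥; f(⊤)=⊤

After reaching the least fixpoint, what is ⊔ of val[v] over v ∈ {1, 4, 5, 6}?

⊤

Trace (8 dequeues):
  [1] u=0 | in ⊥ | out 0 | ==
  [2] u=1 | in ⊥ | out ⊥ | ==
  [3] u=2 | in ⊥ | out ⊥ | ==
  [4] u=3 | in 0 | out 3 | prev ⊥ | push {}
  [5] u=4 | in ⊥ | out 3 | ==
  [6] u=5 | in ⊥ | out 2 | ==
  [7] u=6 | in ⊥ | out ⊥ | ==
  [8] u=7 | in ⊤ | out ⊤ | prev ⊥ | push {}

Converged values:
  [0] 0
  [1] ⊥
  [2] ⊥
  [3] 3
  [4] 3
  [5] 2
  [6] ⊥
  [7] ⊤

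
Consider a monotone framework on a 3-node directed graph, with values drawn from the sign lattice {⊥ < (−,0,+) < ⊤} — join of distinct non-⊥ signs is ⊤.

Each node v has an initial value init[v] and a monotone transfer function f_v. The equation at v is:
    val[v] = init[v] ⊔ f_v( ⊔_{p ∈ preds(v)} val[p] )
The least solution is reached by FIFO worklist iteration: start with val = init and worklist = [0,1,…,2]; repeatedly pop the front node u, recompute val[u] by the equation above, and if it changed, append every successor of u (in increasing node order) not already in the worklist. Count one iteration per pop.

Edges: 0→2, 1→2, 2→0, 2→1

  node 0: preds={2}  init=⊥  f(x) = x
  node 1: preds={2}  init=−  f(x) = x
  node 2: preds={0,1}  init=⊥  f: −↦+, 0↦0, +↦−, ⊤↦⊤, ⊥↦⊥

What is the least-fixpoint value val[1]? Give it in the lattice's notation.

Trace (9 dequeues):
  [1] u=0 | in ⊥ | out ⊥ | ==
  [2] u=1 | in ⊥ | out − | ==
  [3] u=2 | in − | out + | prev ⊥ | push {0,1}
  [4] u=0 | in + | out + | prev ⊥ | push {2}
  [5] u=1 | in + | out ⊤ | prev − | push {}
  [6] u=2 | in ⊤ | out ⊤ | prev + | push {0,1}
  [7] u=0 | in ⊤ | out ⊤ | prev + | push {2}
  [8] u=1 | in ⊤ | out ⊤ | ==
  [9] u=2 | in ⊤ | out ⊤ | ==

Converged values:
  [0] ⊤
  [1] ⊤
  [2] ⊤

⊤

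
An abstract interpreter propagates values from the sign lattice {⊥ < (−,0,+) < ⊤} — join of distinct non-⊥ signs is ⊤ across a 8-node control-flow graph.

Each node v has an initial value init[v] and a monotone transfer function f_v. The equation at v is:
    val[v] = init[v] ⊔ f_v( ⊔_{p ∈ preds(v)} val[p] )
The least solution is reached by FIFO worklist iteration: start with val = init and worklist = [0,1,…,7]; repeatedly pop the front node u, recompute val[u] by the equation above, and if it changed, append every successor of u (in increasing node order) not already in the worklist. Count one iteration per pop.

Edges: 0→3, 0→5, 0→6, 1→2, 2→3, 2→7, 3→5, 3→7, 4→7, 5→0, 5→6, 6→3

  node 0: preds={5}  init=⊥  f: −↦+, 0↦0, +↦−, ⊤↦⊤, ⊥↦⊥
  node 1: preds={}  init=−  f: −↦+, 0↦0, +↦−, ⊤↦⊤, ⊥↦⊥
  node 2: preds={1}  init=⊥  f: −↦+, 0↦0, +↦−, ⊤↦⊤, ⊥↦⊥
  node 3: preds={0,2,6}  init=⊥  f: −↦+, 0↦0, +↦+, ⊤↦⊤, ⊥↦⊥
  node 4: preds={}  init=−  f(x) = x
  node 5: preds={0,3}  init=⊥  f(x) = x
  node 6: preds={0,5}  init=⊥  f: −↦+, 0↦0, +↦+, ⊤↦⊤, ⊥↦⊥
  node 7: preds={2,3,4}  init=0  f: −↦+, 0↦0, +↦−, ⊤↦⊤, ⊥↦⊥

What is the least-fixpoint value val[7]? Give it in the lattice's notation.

Trace (17 dequeues):
  [1] u=0 | in ⊥ | out ⊥ | ==
  [2] u=1 | in ⊥ | out − | ==
  [3] u=2 | in − | out + | prev ⊥ | push {}
  [4] u=3 | in + | out + | prev ⊥ | push {}
  [5] u=4 | in ⊥ | out − | ==
  [6] u=5 | in + | out + | prev ⊥ | push {0}
  [7] u=6 | in + | out + | prev ⊥ | push {3}
  [8] u=7 | in ⊤ | out ⊤ | prev 0 | push {}
  [9] u=0 | in + | out − | prev ⊥ | push {5,6}
  [10] u=3 | in ⊤ | out ⊤ | prev + | push {7}
  [11] u=5 | in ⊤ | out ⊤ | prev + | push {0}
  [12] u=6 | in ⊤ | out ⊤ | prev + | push {3}
  [13] u=7 | in ⊤ | out ⊤ | ==
  [14] u=0 | in ⊤ | out ⊤ | prev − | push {5,6}
  [15] u=3 | in ⊤ | out ⊤ | ==
  [16] u=5 | in ⊤ | out ⊤ | ==
  [17] u=6 | in ⊤ | out ⊤ | ==

Converged values:
  [0] ⊤
  [1] −
  [2] +
  [3] ⊤
  [4] −
  [5] ⊤
  [6] ⊤
  [7] ⊤

⊤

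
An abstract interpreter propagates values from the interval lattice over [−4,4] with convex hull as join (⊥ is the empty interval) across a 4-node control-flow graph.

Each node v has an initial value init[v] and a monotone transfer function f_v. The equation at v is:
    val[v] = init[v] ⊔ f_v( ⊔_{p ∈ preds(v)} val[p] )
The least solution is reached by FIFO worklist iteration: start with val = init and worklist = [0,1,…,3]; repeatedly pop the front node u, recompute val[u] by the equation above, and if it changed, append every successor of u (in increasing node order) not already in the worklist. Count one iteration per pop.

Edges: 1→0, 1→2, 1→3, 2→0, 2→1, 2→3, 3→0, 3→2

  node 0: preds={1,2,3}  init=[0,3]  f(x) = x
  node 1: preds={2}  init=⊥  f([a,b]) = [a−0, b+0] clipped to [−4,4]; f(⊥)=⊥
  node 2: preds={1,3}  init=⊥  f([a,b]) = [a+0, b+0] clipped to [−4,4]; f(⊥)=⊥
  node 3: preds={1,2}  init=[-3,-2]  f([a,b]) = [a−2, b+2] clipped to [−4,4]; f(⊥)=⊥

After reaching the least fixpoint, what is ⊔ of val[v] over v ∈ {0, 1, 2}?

[-4,4]

Worklist (22 pops):
  #1 pop 0: in=[-3,-2] → [-3,3] (was [0,3]); enqueue []
  #2 pop 1: in=⊥ → ⊥ (no change)
  #3 pop 2: in=[-3,-2] → [-3,-2] (was ⊥); enqueue [0,1]
  #4 pop 3: in=[-3,-2] → [-4,0] (was [-3,-2]); enqueue [2]
  #5 pop 0: in=[-4,0] → [-4,3] (was [-3,3]); enqueue []
  #6 pop 1: in=[-3,-2] → [-3,-2] (was ⊥); enqueue [0,3]
  #7 pop 2: in=[-4,0] → [-4,0] (was [-3,-2]); enqueue [1]
  #8 pop 0: in=[-4,0] → [-4,3] (no change)
  #9 pop 3: in=[-4,0] → [-4,2] (was [-4,0]); enqueue [0,2]
  #10 pop 1: in=[-4,0] → [-4,0] (was [-3,-2]); enqueue [3]
  #11 pop 0: in=[-4,2] → [-4,3] (no change)
  #12 pop 2: in=[-4,2] → [-4,2] (was [-4,0]); enqueue [0,1]
  #13 pop 3: in=[-4,2] → [-4,4] (was [-4,2]); enqueue [2]
  #14 pop 0: in=[-4,4] → [-4,4] (was [-4,3]); enqueue []
  #15 pop 1: in=[-4,2] → [-4,2] (was [-4,0]); enqueue [0,3]
  #16 pop 2: in=[-4,4] → [-4,4] (was [-4,2]); enqueue [1]
  #17 pop 0: in=[-4,4] → [-4,4] (no change)
  #18 pop 3: in=[-4,4] → [-4,4] (no change)
  #19 pop 1: in=[-4,4] → [-4,4] (was [-4,2]); enqueue [0,2,3]
  #20 pop 0: in=[-4,4] → [-4,4] (no change)
  #21 pop 2: in=[-4,4] → [-4,4] (no change)
  #22 pop 3: in=[-4,4] → [-4,4] (no change)

Fixpoint:
  val[0] = [-4,4]
  val[1] = [-4,4]
  val[2] = [-4,4]
  val[3] = [-4,4]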